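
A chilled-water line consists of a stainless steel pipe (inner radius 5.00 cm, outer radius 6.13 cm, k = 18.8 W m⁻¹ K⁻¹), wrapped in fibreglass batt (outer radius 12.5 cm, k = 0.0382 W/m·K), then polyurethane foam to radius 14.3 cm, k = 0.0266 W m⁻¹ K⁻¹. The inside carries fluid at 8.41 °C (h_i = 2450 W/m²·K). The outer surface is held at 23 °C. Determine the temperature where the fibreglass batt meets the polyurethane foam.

Treat each layer as a resistance in series:
  R'_conv,in = 1/(2πr h) = 1/(2π·0.0500·2450) = 0.001299 m·K/W
  R'_stainless steel = ln(0.0613/0.0500)/(2πk) = 0.2038/(2π·18.8) = 0.001725 m·K/W
  R'_fibreglass batt = ln(0.125/0.0613)/(2πk) = 0.7125/(2π·0.0382) = 2.969 m·K/W
  R'_polyurethane foam = ln(0.143/0.125)/(2πk) = 0.1345/(2π·0.0266) = 0.8049 m·K/W
ΣR = 0.001299 + 0.001725 + 2.969 + 0.8049 = 3.777 m·K/W
Q' = ΔT/ΣR = (8.41 °C − 23 °C)/3.777 = -3.863 W/m
From the inner boundary to the fibreglass batt/polyurethane foam interface, ΣR_partial = 2.972 m·K/W.
T_interface = T_in − Q'·ΣR_partial = 8.41 °C − (-3.863)(2.972) = 19.9 °C

T = 19.9 °C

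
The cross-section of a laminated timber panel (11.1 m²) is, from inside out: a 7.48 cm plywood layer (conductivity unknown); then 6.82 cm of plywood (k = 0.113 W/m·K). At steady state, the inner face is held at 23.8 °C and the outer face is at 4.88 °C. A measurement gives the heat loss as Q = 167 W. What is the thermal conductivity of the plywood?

ΣR = ΔT/Q = |23.8 − 4.88|/167 = 0.1133 K/W
Known resistances:
  R_plywood = L/(kA) = 0.0682/(0.113·11.1) = 0.05437 K/W
R_plywood = ΣR − ΣR_known = 0.1133 − 0.05437 = 0.05893 K/W
L/(kA) = 0.05893 ⇒ k = 0.0748/(0.05893·11.1) = 0.114 W/m·K

k = 0.114 W/m·K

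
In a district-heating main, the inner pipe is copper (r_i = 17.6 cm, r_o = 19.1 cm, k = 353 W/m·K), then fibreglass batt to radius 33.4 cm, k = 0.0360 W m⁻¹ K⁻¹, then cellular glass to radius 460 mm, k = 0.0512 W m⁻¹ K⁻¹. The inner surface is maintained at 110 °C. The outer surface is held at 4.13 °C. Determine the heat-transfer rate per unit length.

Q' = 30.5 W/m

Series thermal resistances, inner to outer:
  R'_copper = ln(0.191/0.176)/(2πk) = 0.08179/(2π·353) = 3.688×10^-5 m·K/W
  R'_fibreglass batt = ln(0.334/0.191)/(2πk) = 0.5589/(2π·0.0360) = 2.471 m·K/W
  R'_cellular glass = ln(0.460/0.334)/(2πk) = 0.3201/(2π·0.0512) = 0.9950 m·K/W
ΣR = 3.688×10^-5 + 2.471 + 0.9950 = 3.466 m·K/W
Q' = ΔT/ΣR = (110 °C − 4.13 °C)/3.466 = 30.5 W/m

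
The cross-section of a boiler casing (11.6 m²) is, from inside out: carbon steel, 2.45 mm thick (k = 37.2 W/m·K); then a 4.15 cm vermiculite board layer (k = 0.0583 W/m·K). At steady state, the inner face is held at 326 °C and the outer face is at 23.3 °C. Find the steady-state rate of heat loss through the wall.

Resistance network (inner→outer):
  R_carbon steel = L/(kA) = 0.00245/(37.2·11.6) = 5.678×10^-6 K/W
  R_vermiculite board = L/(kA) = 0.0415/(0.0583·11.6) = 0.06137 K/W
ΣR = 5.678×10^-6 + 0.06137 = 0.06138 K/W
Q = ΔT/ΣR = (326 °C − 23.3 °C)/0.06138 = 4930 W

Q = 4930 W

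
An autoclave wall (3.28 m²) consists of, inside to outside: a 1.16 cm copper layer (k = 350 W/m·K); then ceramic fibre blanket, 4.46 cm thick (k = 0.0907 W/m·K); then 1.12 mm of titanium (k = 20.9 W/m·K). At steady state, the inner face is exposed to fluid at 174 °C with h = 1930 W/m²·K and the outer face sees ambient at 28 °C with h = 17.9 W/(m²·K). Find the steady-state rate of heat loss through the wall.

Q = 874 W

Treat each layer as a resistance in series:
  R_conv,in = 1/(hA) = 1/(1930·3.28) = 1.580×10^-4 K/W
  R_copper = L/(kA) = 0.0116/(350·3.28) = 1.010×10^-5 K/W
  R_ceramic fibre blanket = L/(kA) = 0.0446/(0.0907·3.28) = 0.1499 K/W
  R_titanium = L/(kA) = 0.00112/(20.9·3.28) = 1.634×10^-5 K/W
  R_conv,out = 1/(hA) = 1/(17.9·3.28) = 0.01703 K/W
ΣR = 1.580×10^-4 + 1.010×10^-5 + 0.1499 + 1.634×10^-5 + 0.01703 = 0.1671 K/W
Q = ΔT/ΣR = (174 °C − 28 °C)/0.1671 = 874 W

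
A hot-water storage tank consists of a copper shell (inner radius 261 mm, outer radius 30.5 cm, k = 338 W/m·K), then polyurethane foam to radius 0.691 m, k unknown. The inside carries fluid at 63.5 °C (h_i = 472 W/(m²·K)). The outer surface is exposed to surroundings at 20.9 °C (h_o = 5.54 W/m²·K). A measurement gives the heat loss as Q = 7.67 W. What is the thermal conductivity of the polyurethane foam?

ΣR = ΔT/Q = |63.5 − 20.9|/7.67 = 5.554 K/W
Known resistances:
  R_conv,in = 1/(4πr²h) = 1/(4π·0.261²·472) = 0.002475 K/W
  R_copper = (1/0.261 − 1/0.305)/(4πk) = 0.5527/(4π·338) = 1.301×10^-4 K/W
  R_conv,out = 1/(4πr²h) = 1/(4π·0.691²·5.54) = 0.03008 K/W
R_polyurethane foam = ΣR − ΣR_known = 5.554 − 0.03269 = 5.521 K/W
(1/r₁−1/r₂)/(4πk) = 5.521 ⇒ k = 1.832/(4π·5.521) = 0.0264 W/m·K

k = 0.0264 W/m·K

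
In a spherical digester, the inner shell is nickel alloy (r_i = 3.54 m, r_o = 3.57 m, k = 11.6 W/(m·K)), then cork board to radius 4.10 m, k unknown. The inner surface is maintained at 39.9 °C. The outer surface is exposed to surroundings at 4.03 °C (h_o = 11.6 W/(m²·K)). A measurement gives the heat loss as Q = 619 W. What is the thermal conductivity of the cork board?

ΣR = ΔT/Q = |39.9 − 4.03|/619 = 0.05795 K/W
Known resistances:
  R_nickel alloy = (1/3.54 − 1/3.57)/(4πk) = 0.002374/(4π·11.6) = 1.628×10^-5 K/W
  R_conv,out = 1/(4πr²h) = 1/(4π·4.10²·11.6) = 4.081×10^-4 K/W
R_cork board = ΣR − ΣR_known = 0.05795 − 4.244×10^-4 = 0.05753 K/W
(1/r₁−1/r₂)/(4πk) = 0.05753 ⇒ k = 0.03621/(4π·0.05753) = 0.0501 W/m·K

k = 0.0501 W/m·K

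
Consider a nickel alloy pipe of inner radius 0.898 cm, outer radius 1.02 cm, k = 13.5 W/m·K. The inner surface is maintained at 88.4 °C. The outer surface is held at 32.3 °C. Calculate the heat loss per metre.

Q' = 2πk·ΔT/ln(r₂/r₁) = 2π × 13.5 × 56.1 / ln(0.0102/0.00898) = 37400 W/m

Q' = 37400 W/m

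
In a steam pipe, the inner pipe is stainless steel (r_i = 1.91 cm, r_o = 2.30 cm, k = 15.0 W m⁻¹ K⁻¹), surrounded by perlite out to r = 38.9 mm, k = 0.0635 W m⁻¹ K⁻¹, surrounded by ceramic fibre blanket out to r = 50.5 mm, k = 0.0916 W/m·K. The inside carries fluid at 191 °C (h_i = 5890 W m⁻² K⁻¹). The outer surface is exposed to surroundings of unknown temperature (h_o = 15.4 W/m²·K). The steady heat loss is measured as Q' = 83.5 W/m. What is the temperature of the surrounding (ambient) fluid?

Sum the resistances:
  R'_conv,in = 1/(2πr h) = 1/(2π·0.0191·5890) = 0.001415 m·K/W
  R'_stainless steel = ln(0.0230/0.0191)/(2πk) = 0.1858/(2π·15.0) = 0.001971 m·K/W
  R'_perlite = ln(0.0389/0.0230)/(2πk) = 0.5255/(2π·0.0635) = 1.317 m·K/W
  R'_ceramic fibre blanket = ln(0.0505/0.0389)/(2πk) = 0.2610/(2π·0.0916) = 0.4535 m·K/W
  R'_conv,out = 1/(2πr h) = 1/(2π·0.0505·15.4) = 0.2046 m·K/W
ΣR = 1.979 m·K/W
ΔT = Q'·ΣR = 83.5 × 1.979 = 165.2 K
Heat flows outward, so T_out = T_in − ΔT = 191 − 165.2 = 25.8 °C

T_out = 25.8 °C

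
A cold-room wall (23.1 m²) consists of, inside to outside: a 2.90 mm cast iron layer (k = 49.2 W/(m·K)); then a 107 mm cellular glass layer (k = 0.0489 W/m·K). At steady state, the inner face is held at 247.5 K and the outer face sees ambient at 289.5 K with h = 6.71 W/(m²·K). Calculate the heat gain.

Q = 415 W

Series thermal resistances, inner to outer:
  R_cast iron = L/(kA) = 0.00290/(49.2·23.1) = 2.552×10^-6 K/W
  R_cellular glass = L/(kA) = 0.107/(0.0489·23.1) = 0.09472 K/W
  R_conv,out = 1/(hA) = 1/(6.71·23.1) = 0.006452 K/W
ΣR = 2.552×10^-6 + 0.09472 + 0.006452 = 0.1012 K/W
Q = ΔT/ΣR = (247.5 K − 289.5 K)/0.1012 = -415 W
(Negative Q ⇒ heat flows inward; heat gain = 415 W.)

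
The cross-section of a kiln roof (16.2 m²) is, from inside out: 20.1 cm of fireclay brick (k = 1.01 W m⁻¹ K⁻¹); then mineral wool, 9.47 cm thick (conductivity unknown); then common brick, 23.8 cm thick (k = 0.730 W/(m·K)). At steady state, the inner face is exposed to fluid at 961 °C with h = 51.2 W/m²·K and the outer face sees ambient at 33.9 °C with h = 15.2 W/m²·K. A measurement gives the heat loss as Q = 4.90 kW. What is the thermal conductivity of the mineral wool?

ΣR = ΔT/Q = |961 − 33.9|/4900 = 0.1892 K/W
Known resistances:
  R_conv,in = 1/(hA) = 1/(51.2·16.2) = 0.001206 K/W
  R_fireclay brick = L/(kA) = 0.201/(1.01·16.2) = 0.01228 K/W
  R_common brick = L/(kA) = 0.238/(0.730·16.2) = 0.02013 K/W
  R_conv,out = 1/(hA) = 1/(15.2·16.2) = 0.004061 K/W
R_mineral wool = ΣR − ΣR_known = 0.1892 − 0.03768 = 0.1515 K/W
L/(kA) = 0.1515 ⇒ k = 0.0947/(0.1515·16.2) = 0.0386 W/m·K

k = 0.0386 W/m·K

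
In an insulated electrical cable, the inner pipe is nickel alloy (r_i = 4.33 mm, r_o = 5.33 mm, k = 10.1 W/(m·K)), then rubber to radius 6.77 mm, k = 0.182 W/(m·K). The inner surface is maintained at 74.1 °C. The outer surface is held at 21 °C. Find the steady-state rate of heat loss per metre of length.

Resistance network (inner→outer):
  R'_nickel alloy = ln(0.00533/0.00433)/(2πk) = 0.2078/(2π·10.1) = 0.003274 m·K/W
  R'_rubber = ln(0.00677/0.00533)/(2πk) = 0.2391/(2π·0.182) = 0.2091 m·K/W
ΣR = 0.003274 + 0.2091 = 0.2124 m·K/W
Q' = ΔT/ΣR = (74.1 °C − 21 °C)/0.2124 = 250 W/m

Q' = 250 W/m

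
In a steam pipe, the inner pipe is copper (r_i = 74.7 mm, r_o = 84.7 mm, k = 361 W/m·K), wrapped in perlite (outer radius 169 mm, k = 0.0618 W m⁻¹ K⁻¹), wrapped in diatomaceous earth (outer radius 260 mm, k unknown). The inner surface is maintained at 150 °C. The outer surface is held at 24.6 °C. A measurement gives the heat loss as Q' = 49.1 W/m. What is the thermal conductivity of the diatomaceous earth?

k = 0.0885 W/m·K

ΣR = ΔT/Q' = |150 − 24.6|/49.1 = 2.554 m·K/W
Known resistances:
  R'_copper = ln(0.0847/0.0747)/(2πk) = 0.1256/(2π·361) = 5.539×10^-5 m·K/W
  R'_perlite = ln(0.169/0.0847)/(2πk) = 0.6908/(2π·0.0618) = 1.779 m·K/W
R_diatomaceous earth = ΣR − ΣR_known = 2.554 − 1.779 = 0.7750 m·K/W
ln(r₂/r₁)/(2πk) = 0.7750 ⇒ k = 0.4308/(2π·0.7750) = 0.0885 W/m·K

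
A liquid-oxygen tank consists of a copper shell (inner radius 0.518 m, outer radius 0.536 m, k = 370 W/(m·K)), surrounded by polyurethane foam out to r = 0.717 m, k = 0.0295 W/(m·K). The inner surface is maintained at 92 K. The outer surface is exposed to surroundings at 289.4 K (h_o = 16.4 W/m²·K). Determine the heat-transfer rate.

Q = 154 W

Treat each layer as a resistance in series:
  R_copper = (1/0.518 − 1/0.536)/(4πk) = 0.06483/(4π·370) = 1.394×10^-5 K/W
  R_polyurethane foam = (1/0.536 − 1/0.717)/(4πk) = 0.4710/(4π·0.0295) = 1.270 K/W
  R_conv,out = 1/(4πr²h) = 1/(4π·0.717²·16.4) = 0.009439 K/W
ΣR = 1.394×10^-5 + 1.270 + 0.009439 = 1.279 K/W
Q = ΔT/ΣR = (92 K − 289.4 K)/1.279 = -154 W
(Negative Q ⇒ heat flows inward; heat gain = 154 W.)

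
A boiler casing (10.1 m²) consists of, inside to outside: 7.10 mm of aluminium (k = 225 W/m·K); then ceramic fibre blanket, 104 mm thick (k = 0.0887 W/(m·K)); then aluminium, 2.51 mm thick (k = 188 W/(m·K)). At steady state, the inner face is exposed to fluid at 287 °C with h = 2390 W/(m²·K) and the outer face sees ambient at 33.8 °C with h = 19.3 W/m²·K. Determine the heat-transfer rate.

Q = 2.09 kW

Treat each layer as a resistance in series:
  R_conv,in = 1/(hA) = 1/(2390·10.1) = 4.143×10^-5 K/W
  R_aluminium = L/(kA) = 0.00710/(225·10.1) = 3.124×10^-6 K/W
  R_ceramic fibre blanket = L/(kA) = 0.104/(0.0887·10.1) = 0.1161 K/W
  R_aluminium = L/(kA) = 0.00251/(188·10.1) = 1.322×10^-6 K/W
  R_conv,out = 1/(hA) = 1/(19.3·10.1) = 0.005130 K/W
ΣR = 4.143×10^-5 + 3.124×10^-6 + 0.1161 + 1.322×10^-6 + 0.005130 = 0.1213 K/W
Q = ΔT/ΣR = (287 °C − 33.8 °C)/0.1213 = 2090 W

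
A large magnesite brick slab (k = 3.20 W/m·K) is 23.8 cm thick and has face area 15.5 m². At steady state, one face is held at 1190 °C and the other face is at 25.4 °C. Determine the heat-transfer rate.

Q = 2.43×10^5 W

Q = kA·ΔT/L = 3.20 × 15.5 × |1190 °C − 25.4 °C| / 0.238 = 2.43×10^5 W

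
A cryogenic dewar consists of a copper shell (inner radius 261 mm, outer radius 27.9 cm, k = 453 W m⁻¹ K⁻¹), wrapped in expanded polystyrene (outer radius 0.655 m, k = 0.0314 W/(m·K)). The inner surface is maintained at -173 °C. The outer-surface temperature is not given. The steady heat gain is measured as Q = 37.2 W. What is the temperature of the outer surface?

Sum the resistances:
  R_copper = (1/0.261 − 1/0.279)/(4πk) = 0.2472/(4π·453) = 4.342×10^-5 K/W
  R_expanded polystyrene = (1/0.279 − 1/0.655)/(4πk) = 2.058/(4π·0.0314) = 5.214 K/W
ΣR = 5.214 K/W
ΔT = Q·ΣR = 37.2 × 5.214 = 194.0 K
Heat flows inward, so T_out = T_in + ΔT = -173 + 194.0 = 21.0 °C

T_out = 21.0 °C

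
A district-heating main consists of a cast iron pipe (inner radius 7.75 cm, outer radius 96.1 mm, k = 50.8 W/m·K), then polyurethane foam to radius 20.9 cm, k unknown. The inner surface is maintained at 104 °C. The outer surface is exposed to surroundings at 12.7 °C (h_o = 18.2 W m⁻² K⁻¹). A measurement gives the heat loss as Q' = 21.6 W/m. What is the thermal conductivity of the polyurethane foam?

ΣR = ΔT/Q' = |104 − 12.7|/21.6 = 4.227 m·K/W
Known resistances:
  R'_cast iron = ln(0.0961/0.0775)/(2πk) = 0.2151/(2π·50.8) = 6.739×10^-4 m·K/W
  R'_conv,out = 1/(2πr h) = 1/(2π·0.209·18.2) = 0.04184 m·K/W
R_polyurethane foam = ΣR − ΣR_known = 4.227 − 0.04251 = 4.184 m·K/W
ln(r₂/r₁)/(2πk) = 4.184 ⇒ k = 0.7769/(2π·4.184) = 0.0296 W/m·K

k = 0.0296 W/m·K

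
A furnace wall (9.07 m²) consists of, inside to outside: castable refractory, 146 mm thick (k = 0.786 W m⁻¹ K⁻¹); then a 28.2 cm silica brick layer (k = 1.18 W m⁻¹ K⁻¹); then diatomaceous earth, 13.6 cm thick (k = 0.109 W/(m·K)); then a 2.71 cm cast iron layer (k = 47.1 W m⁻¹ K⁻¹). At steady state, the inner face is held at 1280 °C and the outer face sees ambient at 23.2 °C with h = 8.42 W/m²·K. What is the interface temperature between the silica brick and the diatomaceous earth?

T = 982 °C

Resistance network (inner→outer):
  R_castable refractory = L/(kA) = 0.146/(0.786·9.07) = 0.02048 K/W
  R_silica brick = L/(kA) = 0.282/(1.18·9.07) = 0.02635 K/W
  R_diatomaceous earth = L/(kA) = 0.136/(0.109·9.07) = 0.1376 K/W
  R_cast iron = L/(kA) = 0.0271/(47.1·9.07) = 6.344×10^-5 K/W
  R_conv,out = 1/(hA) = 1/(8.42·9.07) = 0.01309 K/W
ΣR = 0.02048 + 0.02635 + 0.1376 + 6.344×10^-5 + 0.01309 = 0.1976 K/W
Q = ΔT/ΣR = (1280 °C − 23.2 °C)/0.1976 = 6360 W
From the inner boundary to the silica brick/diatomaceous earth interface, ΣR_partial = 0.04683 K/W.
T_interface = T_in − Q·ΣR_partial = 1280 °C − (6360)(0.04683) = 982 °C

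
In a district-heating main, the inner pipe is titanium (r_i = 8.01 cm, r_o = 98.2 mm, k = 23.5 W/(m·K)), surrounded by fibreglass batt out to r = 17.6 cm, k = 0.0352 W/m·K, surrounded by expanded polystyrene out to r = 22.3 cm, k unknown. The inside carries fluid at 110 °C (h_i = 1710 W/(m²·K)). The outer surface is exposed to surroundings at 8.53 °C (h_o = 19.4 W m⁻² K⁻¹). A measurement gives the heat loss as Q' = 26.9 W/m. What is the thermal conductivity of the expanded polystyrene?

ΣR = ΔT/Q' = |110 − 8.53|/26.9 = 3.772 m·K/W
Known resistances:
  R'_conv,in = 1/(2πr h) = 1/(2π·0.0801·1710) = 0.001162 m·K/W
  R'_titanium = ln(0.0982/0.0801)/(2πk) = 0.2037/(2π·23.5) = 0.001380 m·K/W
  R'_fibreglass batt = ln(0.176/0.0982)/(2πk) = 0.5835/(2π·0.0352) = 2.638 m·K/W
  R'_conv,out = 1/(2πr h) = 1/(2π·0.223·19.4) = 0.03679 m·K/W
R_expanded polystyrene = ΣR − ΣR_known = 3.772 − 2.677 = 1.095 m·K/W
ln(r₂/r₁)/(2πk) = 1.095 ⇒ k = 0.2367/(2π·1.095) = 0.0344 W/m·K

k = 0.0344 W/m·K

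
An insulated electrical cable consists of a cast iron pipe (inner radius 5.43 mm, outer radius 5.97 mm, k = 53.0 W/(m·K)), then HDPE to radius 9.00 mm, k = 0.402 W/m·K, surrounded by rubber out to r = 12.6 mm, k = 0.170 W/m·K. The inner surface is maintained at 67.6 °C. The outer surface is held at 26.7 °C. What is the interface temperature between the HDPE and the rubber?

Treat each layer as a resistance in series:
  R'_cast iron = ln(0.00597/0.00543)/(2πk) = 0.09481/(2π·53.0) = 2.847×10^-4 m·K/W
  R'_HDPE = ln(0.00900/0.00597)/(2πk) = 0.4105/(2π·0.402) = 0.1625 m·K/W
  R'_rubber = ln(0.0126/0.00900)/(2πk) = 0.3365/(2π·0.170) = 0.3150 m·K/W
ΣR = 2.847×10^-4 + 0.1625 + 0.3150 = 0.4778 m·K/W
Q' = ΔT/ΣR = (67.6 °C − 26.7 °C)/0.4778 = 85.60 W/m
From the inner boundary to the HDPE/rubber interface, ΣR_partial = 0.1628 m·K/W.
T_interface = T_in − Q'·ΣR_partial = 67.6 °C − (85.60)(0.1628) = 53.7 °C

T = 53.7 °C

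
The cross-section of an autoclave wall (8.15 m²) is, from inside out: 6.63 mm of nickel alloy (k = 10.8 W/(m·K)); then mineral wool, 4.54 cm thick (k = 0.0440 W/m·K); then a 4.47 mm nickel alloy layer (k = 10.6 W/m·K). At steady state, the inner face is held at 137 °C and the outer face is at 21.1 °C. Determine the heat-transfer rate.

Treat each layer as a resistance in series:
  R_nickel alloy = L/(kA) = 0.00663/(10.8·8.15) = 7.532×10^-5 K/W
  R_mineral wool = L/(kA) = 0.0454/(0.0440·8.15) = 0.1266 K/W
  R_nickel alloy = L/(kA) = 0.00447/(10.6·8.15) = 5.174×10^-5 K/W
ΣR = 7.532×10^-5 + 0.1266 + 5.174×10^-5 = 0.1267 K/W
Q = ΔT/ΣR = (137 °C − 21.1 °C)/0.1267 = 915 W

Q = 915 W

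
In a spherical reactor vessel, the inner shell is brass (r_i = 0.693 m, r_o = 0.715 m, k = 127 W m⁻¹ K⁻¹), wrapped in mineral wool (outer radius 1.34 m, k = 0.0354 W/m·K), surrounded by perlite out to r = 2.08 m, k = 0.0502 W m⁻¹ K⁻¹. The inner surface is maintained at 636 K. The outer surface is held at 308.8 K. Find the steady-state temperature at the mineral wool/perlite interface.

Treat each layer as a resistance in series:
  R_brass = (1/0.693 − 1/0.715)/(4πk) = 0.04440/(4π·127) = 2.782×10^-5 K/W
  R_mineral wool = (1/0.715 − 1/1.34)/(4πk) = 0.6523/(4π·0.0354) = 1.466 K/W
  R_perlite = (1/1.34 − 1/2.08)/(4πk) = 0.2655/(4π·0.0502) = 0.4209 K/W
ΣR = 2.782×10^-5 + 1.466 + 0.4209 = 1.887 K/W
Q = ΔT/ΣR = (636 K − 308.8 K)/1.887 = 173.4 W
From the inner boundary to the mineral wool/perlite interface, ΣR_partial = 1.466 K/W.
T_interface = T_in − Q·ΣR_partial = 636 K − (173.4)(1.466) = 382 K

T = 382 K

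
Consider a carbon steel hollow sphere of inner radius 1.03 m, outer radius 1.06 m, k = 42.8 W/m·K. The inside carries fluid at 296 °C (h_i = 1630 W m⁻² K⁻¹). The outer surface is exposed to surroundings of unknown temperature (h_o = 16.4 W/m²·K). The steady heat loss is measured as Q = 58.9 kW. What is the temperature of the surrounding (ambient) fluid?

Series resistances:
  R_conv,in = 1/(4πr²h) = 1/(4π·1.03²·1630) = 4.602×10^-5 K/W
  R_carbon steel = (1/1.03 − 1/1.06)/(4πk) = 0.02748/(4π·42.8) = 5.109×10^-5 K/W
  R_conv,out = 1/(4πr²h) = 1/(4π·1.06²·16.4) = 0.004319 K/W
ΣR = 0.004416 K/W
ΔT = Q·ΣR = 58900 × 0.004416 = 260.1 K
Heat flows outward, so T_out = T_in − ΔT = 296 − 260.1 = 35.9 °C

T_out = 35.9 °C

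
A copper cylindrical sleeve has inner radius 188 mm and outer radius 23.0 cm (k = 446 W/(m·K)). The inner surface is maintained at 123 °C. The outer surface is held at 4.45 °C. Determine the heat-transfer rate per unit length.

Q' = 2πk·ΔT/ln(r₂/r₁) = 2π × 446 × 118.55 / ln(0.230/0.188) = 1.65×10^6 W/m

Q' = 1650 kW/m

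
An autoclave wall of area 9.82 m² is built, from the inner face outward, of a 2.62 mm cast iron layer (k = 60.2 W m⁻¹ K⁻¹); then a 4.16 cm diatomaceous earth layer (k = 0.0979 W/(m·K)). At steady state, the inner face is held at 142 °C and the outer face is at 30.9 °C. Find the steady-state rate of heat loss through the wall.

Treat each layer as a resistance in series:
  R_cast iron = L/(kA) = 0.00262/(60.2·9.82) = 4.432×10^-6 K/W
  R_diatomaceous earth = L/(kA) = 0.0416/(0.0979·9.82) = 0.04327 K/W
ΣR = 4.432×10^-6 + 0.04327 = 0.04327 K/W
Q = ΔT/ΣR = (142 °C − 30.9 °C)/0.04327 = 2570 W

Q = 2.57 kW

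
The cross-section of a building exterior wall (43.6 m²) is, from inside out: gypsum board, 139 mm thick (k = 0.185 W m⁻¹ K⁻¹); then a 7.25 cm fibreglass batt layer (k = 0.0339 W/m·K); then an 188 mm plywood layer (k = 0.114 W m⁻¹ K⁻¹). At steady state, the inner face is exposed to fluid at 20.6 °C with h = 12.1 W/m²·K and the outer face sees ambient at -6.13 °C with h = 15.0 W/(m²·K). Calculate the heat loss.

Q = 249 W

Series thermal resistances, inner to outer:
  R_conv,in = 1/(hA) = 1/(12.1·43.6) = 0.001896 K/W
  R_gypsum board = L/(kA) = 0.139/(0.185·43.6) = 0.01723 K/W
  R_fibreglass batt = L/(kA) = 0.0725/(0.0339·43.6) = 0.04905 K/W
  R_plywood = L/(kA) = 0.188/(0.114·43.6) = 0.03782 K/W
  R_conv,out = 1/(hA) = 1/(15.0·43.6) = 0.001529 K/W
ΣR = 0.001896 + 0.01723 + 0.04905 + 0.03782 + 0.001529 = 0.1075 K/W
Q = ΔT/ΣR = (20.6 °C − -6.13 °C)/0.1075 = 249 W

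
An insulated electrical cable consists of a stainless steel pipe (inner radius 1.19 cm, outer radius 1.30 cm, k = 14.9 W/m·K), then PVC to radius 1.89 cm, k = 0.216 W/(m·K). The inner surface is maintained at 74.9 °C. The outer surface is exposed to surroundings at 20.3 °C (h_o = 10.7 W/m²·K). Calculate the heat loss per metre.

Q' = 51.3 W/m

Series thermal resistances, inner to outer:
  R'_stainless steel = ln(0.0130/0.0119)/(2πk) = 0.08841/(2π·14.9) = 9.444×10^-4 m·K/W
  R'_PVC = ln(0.0189/0.0130)/(2πk) = 0.3742/(2π·0.216) = 0.2757 m·K/W
  R'_conv,out = 1/(2πr h) = 1/(2π·0.0189·10.7) = 0.7870 m·K/W
ΣR = 9.444×10^-4 + 0.2757 + 0.7870 = 1.064 m·K/W
Q' = ΔT/ΣR = (74.9 °C − 20.3 °C)/1.064 = 51.3 W/m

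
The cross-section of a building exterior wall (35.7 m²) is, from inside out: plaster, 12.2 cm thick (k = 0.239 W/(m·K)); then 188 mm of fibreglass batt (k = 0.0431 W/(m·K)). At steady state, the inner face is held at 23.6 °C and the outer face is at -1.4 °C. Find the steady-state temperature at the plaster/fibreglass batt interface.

T = 21.0 °C

Series thermal resistances, inner to outer:
  R_plaster = L/(kA) = 0.122/(0.239·35.7) = 0.01430 K/W
  R_fibreglass batt = L/(kA) = 0.188/(0.0431·35.7) = 0.1222 K/W
ΣR = 0.01430 + 0.1222 = 0.1365 K/W
Q = ΔT/ΣR = (23.6 °C − -1.4 °C)/0.1365 = 183.2 W
From the inner boundary to the plaster/fibreglass batt interface, ΣR_partial = 0.01430 K/W.
T_interface = T_in − Q·ΣR_partial = 23.6 °C − (183.2)(0.01430) = 21.0 °C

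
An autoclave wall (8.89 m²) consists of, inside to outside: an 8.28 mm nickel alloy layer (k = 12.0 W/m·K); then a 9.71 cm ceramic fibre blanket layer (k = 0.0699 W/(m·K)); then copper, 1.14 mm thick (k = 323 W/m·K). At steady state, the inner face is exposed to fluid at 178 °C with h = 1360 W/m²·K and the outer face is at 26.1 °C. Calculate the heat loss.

Q = 971 W

Resistance network (inner→outer):
  R_conv,in = 1/(hA) = 1/(1360·8.89) = 8.271×10^-5 K/W
  R_nickel alloy = L/(kA) = 0.00828/(12.0·8.89) = 7.762×10^-5 K/W
  R_ceramic fibre blanket = L/(kA) = 0.0971/(0.0699·8.89) = 0.1563 K/W
  R_copper = L/(kA) = 0.00114/(323·8.89) = 3.970×10^-7 K/W
ΣR = 8.271×10^-5 + 7.762×10^-5 + 0.1563 + 3.970×10^-7 = 0.1565 K/W
Q = ΔT/ΣR = (178 °C − 26.1 °C)/0.1565 = 971 W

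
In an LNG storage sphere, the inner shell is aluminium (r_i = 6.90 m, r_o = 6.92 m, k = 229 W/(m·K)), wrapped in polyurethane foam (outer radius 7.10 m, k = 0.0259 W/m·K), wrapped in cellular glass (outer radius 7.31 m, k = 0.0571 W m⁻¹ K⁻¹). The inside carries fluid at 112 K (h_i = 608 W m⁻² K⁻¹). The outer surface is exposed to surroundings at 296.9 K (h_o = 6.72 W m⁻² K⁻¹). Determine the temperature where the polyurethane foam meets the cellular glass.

Treat each layer as a resistance in series:
  R_conv,in = 1/(4πr²h) = 1/(4π·6.90²·608) = 2.749×10^-6 K/W
  R_aluminium = (1/6.90 − 1/6.92)/(4πk) = 4.189×10^-4/(4π·229) = 1.456×10^-7 K/W
  R_polyurethane foam = (1/6.92 − 1/7.10)/(4πk) = 0.003664/(4π·0.0259) = 0.01126 K/W
  R_cellular glass = (1/7.10 − 1/7.31)/(4πk) = 0.004046/(4π·0.0571) = 0.005639 K/W
  R_conv,out = 1/(4πr²h) = 1/(4π·7.31²·6.72) = 2.216×10^-4 K/W
ΣR = 2.749×10^-6 + 1.456×10^-7 + 0.01126 + 0.005639 + 2.216×10^-4 = 0.01712 K/W
Q = ΔT/ΣR = (112 K − 296.9 K)/0.01712 = -10800 W
From the inner boundary to the polyurethane foam/cellular glass interface, ΣR_partial = 0.01126 K/W.
T_interface = T_in − Q·ΣR_partial = 112 K − (-10800)(0.01126) = 233.6 K

T = 233.6 K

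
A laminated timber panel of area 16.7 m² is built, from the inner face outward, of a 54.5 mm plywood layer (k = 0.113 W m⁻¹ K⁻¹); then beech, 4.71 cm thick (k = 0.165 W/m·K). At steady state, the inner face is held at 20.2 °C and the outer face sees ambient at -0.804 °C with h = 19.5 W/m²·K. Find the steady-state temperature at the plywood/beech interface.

T = 7.83 °C

Series thermal resistances, inner to outer:
  R_plywood = L/(kA) = 0.0545/(0.113·16.7) = 0.02888 K/W
  R_beech = L/(kA) = 0.0471/(0.165·16.7) = 0.01709 K/W
  R_conv,out = 1/(hA) = 1/(19.5·16.7) = 0.003071 K/W
ΣR = 0.02888 + 0.01709 + 0.003071 = 0.04904 K/W
Q = ΔT/ΣR = (20.2 °C − -0.804 °C)/0.04904 = 428.3 W
From the inner boundary to the plywood/beech interface, ΣR_partial = 0.02888 K/W.
T_interface = T_in − Q·ΣR_partial = 20.2 °C − (428.3)(0.02888) = 7.83 °C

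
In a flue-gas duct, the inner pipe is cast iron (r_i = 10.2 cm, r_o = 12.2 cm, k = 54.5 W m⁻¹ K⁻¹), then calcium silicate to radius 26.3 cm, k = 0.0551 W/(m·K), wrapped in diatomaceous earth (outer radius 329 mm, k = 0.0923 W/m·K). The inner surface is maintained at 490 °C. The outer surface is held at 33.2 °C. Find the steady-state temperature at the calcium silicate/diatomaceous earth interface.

Treat each layer as a resistance in series:
  R'_cast iron = ln(0.122/0.102)/(2πk) = 0.1790/(2π·54.5) = 5.229×10^-4 m·K/W
  R'_calcium silicate = ln(0.263/0.122)/(2πk) = 0.7681/(2π·0.0551) = 2.219 m·K/W
  R'_diatomaceous earth = ln(0.329/0.263)/(2πk) = 0.2239/(2π·0.0923) = 0.3861 m·K/W
ΣR = 5.229×10^-4 + 2.219 + 0.3861 = 2.606 m·K/W
Q' = ΔT/ΣR = (490 °C − 33.2 °C)/2.606 = 175.3 W/m
From the inner boundary to the calcium silicate/diatomaceous earth interface, ΣR_partial = 2.220 m·K/W.
T_interface = T_in − Q'·ΣR_partial = 490 °C − (175.3)(2.220) = 101 °C

T = 101 °C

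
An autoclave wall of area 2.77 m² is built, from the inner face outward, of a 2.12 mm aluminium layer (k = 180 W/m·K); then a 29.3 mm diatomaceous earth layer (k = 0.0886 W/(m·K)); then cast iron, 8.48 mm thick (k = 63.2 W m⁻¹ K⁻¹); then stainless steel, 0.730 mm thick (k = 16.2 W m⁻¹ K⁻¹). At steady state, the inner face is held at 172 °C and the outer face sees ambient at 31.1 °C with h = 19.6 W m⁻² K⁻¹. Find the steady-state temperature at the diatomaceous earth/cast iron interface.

Treat each layer as a resistance in series:
  R_aluminium = L/(kA) = 0.00212/(180·2.77) = 4.252×10^-6 K/W
  R_diatomaceous earth = L/(kA) = 0.0293/(0.0886·2.77) = 0.1194 K/W
  R_cast iron = L/(kA) = 0.00848/(63.2·2.77) = 4.844×10^-5 K/W
  R_stainless steel = L/(kA) = 7.30×10^-4/(16.2·2.77) = 1.627×10^-5 K/W
  R_conv,out = 1/(hA) = 1/(19.6·2.77) = 0.01842 K/W
ΣR = 4.252×10^-6 + 0.1194 + 4.844×10^-5 + 1.627×10^-5 + 0.01842 = 0.1379 K/W
Q = ΔT/ΣR = (172 °C − 31.1 °C)/0.1379 = 1022 W
From the inner boundary to the diatomaceous earth/cast iron interface, ΣR_partial = 0.1194 K/W.
T_interface = T_in − Q·ΣR_partial = 172 °C − (1022)(0.1194) = 50.0 °C

T = 50.0 °C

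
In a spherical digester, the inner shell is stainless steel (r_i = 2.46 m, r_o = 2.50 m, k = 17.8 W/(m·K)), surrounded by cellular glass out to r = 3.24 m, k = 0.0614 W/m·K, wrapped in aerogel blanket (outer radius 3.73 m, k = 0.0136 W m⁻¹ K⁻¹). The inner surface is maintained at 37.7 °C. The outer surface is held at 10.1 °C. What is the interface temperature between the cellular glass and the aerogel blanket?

Resistance network (inner→outer):
  R_stainless steel = (1/2.46 − 1/2.50)/(4πk) = 0.006504/(4π·17.8) = 2.908×10^-5 K/W
  R_cellular glass = (1/2.50 − 1/3.24)/(4πk) = 0.09136/(4π·0.0614) = 0.1184 K/W
  R_aerogel blanket = (1/3.24 − 1/3.73)/(4πk) = 0.04055/(4π·0.0136) = 0.2372 K/W
ΣR = 2.908×10^-5 + 0.1184 + 0.2372 = 0.3556 K/W
Q = ΔT/ΣR = (37.7 °C − 10.1 °C)/0.3556 = 77.62 W
From the inner boundary to the cellular glass/aerogel blanket interface, ΣR_partial = 0.1184 K/W.
T_interface = T_in − Q·ΣR_partial = 37.7 °C − (77.62)(0.1184) = 28.5 °C

T = 28.5 °C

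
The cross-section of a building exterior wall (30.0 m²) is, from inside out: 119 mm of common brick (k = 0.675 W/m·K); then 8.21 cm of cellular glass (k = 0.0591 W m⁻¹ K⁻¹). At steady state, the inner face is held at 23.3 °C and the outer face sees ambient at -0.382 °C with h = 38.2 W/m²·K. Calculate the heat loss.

Treat each layer as a resistance in series:
  R_common brick = L/(kA) = 0.119/(0.675·30.0) = 0.005877 K/W
  R_cellular glass = L/(kA) = 0.0821/(0.0591·30.0) = 0.04631 K/W
  R_conv,out = 1/(hA) = 1/(38.2·30.0) = 8.726×10^-4 K/W
ΣR = 0.005877 + 0.04631 + 8.726×10^-4 = 0.05306 K/W
Q = ΔT/ΣR = (23.3 °C − -0.382 °C)/0.05306 = 446 W

Q = 446 W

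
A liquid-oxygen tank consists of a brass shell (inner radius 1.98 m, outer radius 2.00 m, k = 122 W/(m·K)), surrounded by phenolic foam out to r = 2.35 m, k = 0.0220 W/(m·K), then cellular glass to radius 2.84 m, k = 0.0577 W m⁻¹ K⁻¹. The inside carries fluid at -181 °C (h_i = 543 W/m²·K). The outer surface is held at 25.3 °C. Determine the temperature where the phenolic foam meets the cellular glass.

Resistance network (inner→outer):
  R_conv,in = 1/(4πr²h) = 1/(4π·1.98²·543) = 3.738×10^-5 K/W
  R_brass = (1/1.98 − 1/2.00)/(4πk) = 0.005051/(4π·122) = 3.294×10^-6 K/W
  R_phenolic foam = (1/2.00 − 1/2.35)/(4πk) = 0.07447/(4π·0.0220) = 0.2694 K/W
  R_cellular glass = (1/2.35 − 1/2.84)/(4πk) = 0.07342/(4π·0.0577) = 0.1013 K/W
ΣR = 3.738×10^-5 + 3.294×10^-6 + 0.2694 + 0.1013 = 0.3707 K/W
Q = ΔT/ΣR = (-181 °C − 25.3 °C)/0.3707 = -556.5 W
From the inner boundary to the phenolic foam/cellular glass interface, ΣR_partial = 0.2694 K/W.
T_interface = T_in − Q·ΣR_partial = -181 °C − (-556.5)(0.2694) = -31.1 °C

T = -31.1 °C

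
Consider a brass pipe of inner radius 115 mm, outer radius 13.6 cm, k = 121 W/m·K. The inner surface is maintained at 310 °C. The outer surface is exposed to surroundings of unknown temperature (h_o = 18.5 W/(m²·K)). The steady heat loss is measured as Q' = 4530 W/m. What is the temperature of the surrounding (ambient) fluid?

Series resistances:
  R'_brass = ln(0.136/0.115)/(2πk) = 0.1677/(2π·121) = 2.206×10^-4 m·K/W
  R'_conv,out = 1/(2πr h) = 1/(2π·0.136·18.5) = 0.06326 m·K/W
ΣR = 0.06348 m·K/W
ΔT = Q'·ΣR = 4530 × 0.06348 = 287.6 K
Heat flows outward, so T_out = T_in − ΔT = 310 − 287.6 = 22.4 °C

T_out = 22.4 °C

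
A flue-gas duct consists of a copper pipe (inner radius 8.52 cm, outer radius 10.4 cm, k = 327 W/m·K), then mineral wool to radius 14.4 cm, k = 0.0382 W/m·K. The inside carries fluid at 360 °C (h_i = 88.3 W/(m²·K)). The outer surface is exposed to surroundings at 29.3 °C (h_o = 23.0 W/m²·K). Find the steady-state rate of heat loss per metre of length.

Q' = 232 W/m

Treat each layer as a resistance in series:
  R'_conv,in = 1/(2πr h) = 1/(2π·0.0852·88.3) = 0.02116 m·K/W
  R'_copper = ln(0.104/0.0852)/(2πk) = 0.1994/(2π·327) = 9.705×10^-5 m·K/W
  R'_mineral wool = ln(0.144/0.104)/(2πk) = 0.3254/(2π·0.0382) = 1.356 m·K/W
  R'_conv,out = 1/(2πr h) = 1/(2π·0.144·23.0) = 0.04805 m·K/W
ΣR = 0.02116 + 9.705×10^-5 + 1.356 + 0.04805 = 1.425 m·K/W
Q' = ΔT/ΣR = (360 °C − 29.3 °C)/1.425 = 232 W/m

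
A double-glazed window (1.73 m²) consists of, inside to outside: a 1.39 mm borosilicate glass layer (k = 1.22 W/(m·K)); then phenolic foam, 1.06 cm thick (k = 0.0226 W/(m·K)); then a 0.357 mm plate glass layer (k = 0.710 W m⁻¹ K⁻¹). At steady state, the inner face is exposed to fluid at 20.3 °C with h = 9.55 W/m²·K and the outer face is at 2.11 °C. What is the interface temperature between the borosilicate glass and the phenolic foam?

Series thermal resistances, inner to outer:
  R_conv,in = 1/(hA) = 1/(9.55·1.73) = 0.06053 K/W
  R_borosilicate glass = L/(kA) = 0.00139/(1.22·1.73) = 6.586×10^-4 K/W
  R_phenolic foam = L/(kA) = 0.0106/(0.0226·1.73) = 0.2711 K/W
  R_plate glass = L/(kA) = 3.57×10^-4/(0.710·1.73) = 2.906×10^-4 K/W
ΣR = 0.06053 + 6.586×10^-4 + 0.2711 + 2.906×10^-4 = 0.3326 K/W
Q = ΔT/ΣR = (20.3 °C − 2.11 °C)/0.3326 = 54.69 W
From the inner boundary to the borosilicate glass/phenolic foam interface, ΣR_partial = 0.06119 K/W.
T_interface = T_in − Q·ΣR_partial = 20.3 °C − (54.69)(0.06119) = 17.0 °C

T = 17.0 °C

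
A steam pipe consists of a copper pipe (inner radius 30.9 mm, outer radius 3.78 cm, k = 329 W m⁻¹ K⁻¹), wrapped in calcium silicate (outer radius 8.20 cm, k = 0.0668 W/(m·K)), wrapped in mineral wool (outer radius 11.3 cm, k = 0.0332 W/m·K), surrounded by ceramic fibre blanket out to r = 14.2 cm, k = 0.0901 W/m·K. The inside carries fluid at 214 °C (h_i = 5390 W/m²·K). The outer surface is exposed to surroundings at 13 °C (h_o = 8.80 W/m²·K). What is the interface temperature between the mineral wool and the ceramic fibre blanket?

T = 40.3 °C

Series thermal resistances, inner to outer:
  R'_conv,in = 1/(2πr h) = 1/(2π·0.0309·5390) = 9.556×10^-4 m·K/W
  R'_copper = ln(0.0378/0.0309)/(2πk) = 0.2016/(2π·329) = 9.750×10^-5 m·K/W
  R'_calcium silicate = ln(0.0820/0.0378)/(2πk) = 0.7744/(2π·0.0668) = 1.845 m·K/W
  R'_mineral wool = ln(0.113/0.0820)/(2πk) = 0.3207/(2π·0.0332) = 1.537 m·K/W
  R'_ceramic fibre blanket = ln(0.142/0.113)/(2πk) = 0.2284/(2π·0.0901) = 0.4035 m·K/W
  R'_conv,out = 1/(2πr h) = 1/(2π·0.142·8.80) = 0.1274 m·K/W
ΣR = 9.556×10^-4 + 9.750×10^-5 + 1.845 + 1.537 + 0.4035 + 0.1274 = 3.914 m·K/W
Q' = ΔT/ΣR = (214 °C − 13 °C)/3.914 = 51.35 W/m
From the inner boundary to the mineral wool/ceramic fibre blanket interface, ΣR_partial = 3.383 m·K/W.
T_interface = T_in − Q'·ΣR_partial = 214 °C − (51.35)(3.383) = 40.3 °C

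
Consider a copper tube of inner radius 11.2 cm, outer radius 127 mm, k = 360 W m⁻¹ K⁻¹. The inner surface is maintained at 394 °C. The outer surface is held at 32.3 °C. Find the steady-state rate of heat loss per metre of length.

Q' = 2πk·ΔT/ln(r₂/r₁) = 2π × 360 × 361.7 / ln(0.127/0.112) = 6.51×10^6 W/m

Q' = 6510 kW/m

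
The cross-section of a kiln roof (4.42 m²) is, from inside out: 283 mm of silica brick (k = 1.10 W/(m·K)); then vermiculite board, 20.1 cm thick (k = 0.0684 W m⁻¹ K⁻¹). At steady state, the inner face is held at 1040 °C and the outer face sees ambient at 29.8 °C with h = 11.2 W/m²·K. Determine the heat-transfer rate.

Resistance network (inner→outer):
  R_silica brick = L/(kA) = 0.283/(1.10·4.42) = 0.05821 K/W
  R_vermiculite board = L/(kA) = 0.201/(0.0684·4.42) = 0.6648 K/W
  R_conv,out = 1/(hA) = 1/(11.2·4.42) = 0.02020 K/W
ΣR = 0.05821 + 0.6648 + 0.02020 = 0.7432 K/W
Q = ΔT/ΣR = (1040 °C − 29.8 °C)/0.7432 = 1360 W

Q = 1360 W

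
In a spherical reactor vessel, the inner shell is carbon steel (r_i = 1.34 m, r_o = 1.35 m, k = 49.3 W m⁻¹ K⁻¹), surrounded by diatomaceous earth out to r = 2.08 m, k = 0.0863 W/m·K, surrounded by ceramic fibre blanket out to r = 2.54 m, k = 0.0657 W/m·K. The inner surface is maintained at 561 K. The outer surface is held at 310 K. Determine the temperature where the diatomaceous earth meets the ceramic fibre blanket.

T = 387 K

Treat each layer as a resistance in series:
  R_carbon steel = (1/1.34 − 1/1.35)/(4πk) = 0.005528/(4π·49.3) = 8.923×10^-6 K/W
  R_diatomaceous earth = (1/1.35 − 1/2.08)/(4πk) = 0.2600/(4π·0.0863) = 0.2397 K/W
  R_ceramic fibre blanket = (1/2.08 − 1/2.54)/(4πk) = 0.08707/(4π·0.0657) = 0.1055 K/W
ΣR = 8.923×10^-6 + 0.2397 + 0.1055 = 0.3452 K/W
Q = ΔT/ΣR = (561 K − 310 K)/0.3452 = 727.1 W
From the inner boundary to the diatomaceous earth/ceramic fibre blanket interface, ΣR_partial = 0.2397 K/W.
T_interface = T_in − Q·ΣR_partial = 561 K − (727.1)(0.2397) = 387 K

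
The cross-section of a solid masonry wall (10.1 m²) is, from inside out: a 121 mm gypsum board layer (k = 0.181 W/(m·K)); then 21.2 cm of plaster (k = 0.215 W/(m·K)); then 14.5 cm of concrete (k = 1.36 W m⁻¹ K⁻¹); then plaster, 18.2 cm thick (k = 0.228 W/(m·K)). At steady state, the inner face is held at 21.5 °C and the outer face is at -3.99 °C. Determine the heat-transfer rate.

Series thermal resistances, inner to outer:
  R_gypsum board = L/(kA) = 0.121/(0.181·10.1) = 0.06619 K/W
  R_plaster = L/(kA) = 0.212/(0.215·10.1) = 0.09763 K/W
  R_concrete = L/(kA) = 0.145/(1.36·10.1) = 0.01056 K/W
  R_plaster = L/(kA) = 0.182/(0.228·10.1) = 0.07903 K/W
ΣR = 0.06619 + 0.09763 + 0.01056 + 0.07903 = 0.2534 K/W
Q = ΔT/ΣR = (21.5 °C − -3.99 °C)/0.2534 = 101 W

Q = 101 W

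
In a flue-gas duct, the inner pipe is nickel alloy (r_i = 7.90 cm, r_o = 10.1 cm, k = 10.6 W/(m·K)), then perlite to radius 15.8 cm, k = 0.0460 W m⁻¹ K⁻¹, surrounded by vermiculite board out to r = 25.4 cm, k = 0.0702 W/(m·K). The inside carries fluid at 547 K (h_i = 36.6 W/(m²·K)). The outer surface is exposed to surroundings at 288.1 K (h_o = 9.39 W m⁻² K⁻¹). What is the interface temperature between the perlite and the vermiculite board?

T = 396 K

Resistance network (inner→outer):
  R'_conv,in = 1/(2πr h) = 1/(2π·0.0790·36.6) = 0.05504 m·K/W
  R'_nickel alloy = ln(0.101/0.0790)/(2πk) = 0.2457/(2π·10.6) = 0.003689 m·K/W
  R'_perlite = ln(0.158/0.101)/(2πk) = 0.4475/(2π·0.0460) = 1.548 m·K/W
  R'_vermiculite board = ln(0.254/0.158)/(2πk) = 0.4747/(2π·0.0702) = 1.076 m·K/W
  R'_conv,out = 1/(2πr h) = 1/(2π·0.254·9.39) = 0.06673 m·K/W
ΣR = 0.05504 + 0.003689 + 1.548 + 1.076 + 0.06673 = 2.749 m·K/W
Q' = ΔT/ΣR = (547 K − 288.1 K)/2.749 = 94.18 W/m
From the inner boundary to the perlite/vermiculite board interface, ΣR_partial = 1.607 m·K/W.
T_interface = T_in − Q'·ΣR_partial = 547 K − (94.18)(1.607) = 396 K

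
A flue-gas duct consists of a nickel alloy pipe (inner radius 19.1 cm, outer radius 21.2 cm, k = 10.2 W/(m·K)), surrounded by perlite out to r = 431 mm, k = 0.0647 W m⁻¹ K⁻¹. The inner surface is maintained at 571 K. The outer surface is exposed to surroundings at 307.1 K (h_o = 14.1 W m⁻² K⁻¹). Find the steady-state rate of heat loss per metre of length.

Q' = 149 W/m

Resistance network (inner→outer):
  R'_nickel alloy = ln(0.212/0.191)/(2πk) = 0.1043/(2π·10.2) = 0.001628 m·K/W
  R'_perlite = ln(0.431/0.212)/(2πk) = 0.7095/(2π·0.0647) = 1.745 m·K/W
  R'_conv,out = 1/(2πr h) = 1/(2π·0.431·14.1) = 0.02619 m·K/W
ΣR = 0.001628 + 1.745 + 0.02619 = 1.773 m·K/W
Q' = ΔT/ΣR = (571 K − 307.1 K)/1.773 = 149 W/m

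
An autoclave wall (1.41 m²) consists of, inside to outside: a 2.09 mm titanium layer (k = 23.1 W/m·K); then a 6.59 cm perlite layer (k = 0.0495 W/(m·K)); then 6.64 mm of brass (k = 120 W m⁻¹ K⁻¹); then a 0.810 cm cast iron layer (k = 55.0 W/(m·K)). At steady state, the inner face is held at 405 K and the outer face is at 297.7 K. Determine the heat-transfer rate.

Resistance network (inner→outer):
  R_titanium = L/(kA) = 0.00209/(23.1·1.41) = 6.417×10^-5 K/W
  R_perlite = L/(kA) = 0.0659/(0.0495·1.41) = 0.9442 K/W
  R_brass = L/(kA) = 0.00664/(120·1.41) = 3.924×10^-5 K/W
  R_cast iron = L/(kA) = 0.00810/(55.0·1.41) = 1.044×10^-4 K/W
ΣR = 6.417×10^-5 + 0.9442 + 3.924×10^-5 + 1.044×10^-4 = 0.9444 K/W
Q = ΔT/ΣR = (405 K − 297.7 K)/0.9444 = 114 W

Q = 114 W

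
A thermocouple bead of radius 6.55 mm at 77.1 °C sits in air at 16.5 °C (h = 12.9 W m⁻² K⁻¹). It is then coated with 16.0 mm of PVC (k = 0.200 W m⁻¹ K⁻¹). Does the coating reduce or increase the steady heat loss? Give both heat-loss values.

increases: 0.421 → 1.10 W

Critical radius for a sphere: r_cr = 2k/h = 0.0310 m = 3.10 cm.
Outer radius after coating: r₂ = 0.00655 + 0.0160 = 0.02255 m.
Since r₁ < r_cr and r₂ ≤ r_cr, the coating moves toward the maximum at r_cr — heat loss rises.
Bare: R = 1/(4πr₁²h) = 143.8 K/W; Q = 60.6/143.8 = 0.421 W.
Coated: R = R_cond + R_conv = 55.23 K/W; Q = 60.6/55.23 = 1.10 W.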